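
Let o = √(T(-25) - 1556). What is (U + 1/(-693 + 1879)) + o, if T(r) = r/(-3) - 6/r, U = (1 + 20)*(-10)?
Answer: -249059/1186 + I*√348171/15 ≈ -210.0 + 39.337*I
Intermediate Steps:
U = -210 (U = 21*(-10) = -210)
T(r) = -6/r - r/3 (T(r) = r*(-⅓) - 6/r = -r/3 - 6/r = -6/r - r/3)
o = I*√348171/15 (o = √((-6/(-25) - ⅓*(-25)) - 1556) = √((-6*(-1/25) + 25/3) - 1556) = √((6/25 + 25/3) - 1556) = √(643/75 - 1556) = √(-116057/75) = I*√348171/15 ≈ 39.337*I)
(U + 1/(-693 + 1879)) + o = (-210 + 1/(-693 + 1879)) + I*√348171/15 = (-210 + 1/1186) + I*√348171/15 = -249059/1186 + I*√348171/15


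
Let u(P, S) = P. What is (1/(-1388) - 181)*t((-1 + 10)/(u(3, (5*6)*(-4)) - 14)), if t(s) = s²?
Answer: -1849959/15268 ≈ -121.17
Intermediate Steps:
(1/(-1388) - 181)*t((-1 + 10)/(u(3, (5*6)*(-4)) - 14)) = (1/(-1388) - 181)*((-1 + 10)/(3 - 14))² = (-1/1388 - 181)*(9/(-11))² = -251229*(9*(-1/11))²/1388 = -251229*(-9/11)²/1388 = -251229/1388*81/121 = -1849959/15268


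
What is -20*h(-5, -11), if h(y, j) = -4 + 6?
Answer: -40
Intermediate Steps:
h(y, j) = 2
-20*h(-5, -11) = -20*2 = -40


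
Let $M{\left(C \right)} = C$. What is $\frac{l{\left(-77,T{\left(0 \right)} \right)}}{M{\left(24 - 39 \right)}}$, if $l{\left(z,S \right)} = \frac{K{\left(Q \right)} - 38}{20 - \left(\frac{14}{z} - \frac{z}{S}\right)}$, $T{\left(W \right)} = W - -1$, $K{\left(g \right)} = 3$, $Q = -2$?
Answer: $- \frac{77}{1875} \approx -0.041067$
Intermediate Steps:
$T{\left(W \right)} = 1 + W$ ($T{\left(W \right)} = W + 1 = 1 + W$)
$l{\left(z,S \right)} = - \frac{35}{20 - \frac{14}{z} + \frac{z}{S}}$ ($l{\left(z,S \right)} = \frac{3 - 38}{20 - \left(\frac{14}{z} - \frac{z}{S}\right)} = - \frac{35}{20 - \frac{14}{z} + \frac{z}{S}}$)
$\frac{l{\left(-77,T{\left(0 \right)} \right)}}{M{\left(24 - 39 \right)}} = \frac{\left(-35\right) \left(1 + 0\right) \left(-77\right) \frac{1}{\left(-77\right)^{2} - 14 \left(1 + 0\right) + 20 \left(1 + 0\right) \left(-77\right)}}{24 - 39} = \frac{\left(-35\right) 1 \left(-77\right) \frac{1}{5929 - 14 + 20 \cdot 1 \left(-77\right)}}{-15} = \left(-35\right) 1 \left(-77\right) \frac{1}{5929 - 14 - 1540} \left(- \frac{1}{15}\right) = \left(-35\right) 1 \left(-77\right) \frac{1}{4375} \left(- \frac{1}{15}\right) = \frac{77}{125} \left(- \frac{1}{15}\right) = - \frac{77}{1875}$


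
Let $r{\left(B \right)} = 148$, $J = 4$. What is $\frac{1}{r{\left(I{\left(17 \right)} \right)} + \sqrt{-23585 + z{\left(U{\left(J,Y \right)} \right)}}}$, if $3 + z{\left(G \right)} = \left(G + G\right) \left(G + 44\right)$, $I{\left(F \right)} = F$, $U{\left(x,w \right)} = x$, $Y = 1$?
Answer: $\frac{37}{11277} - \frac{i \sqrt{5801}}{22554} \approx 0.003281 - 0.003377 i$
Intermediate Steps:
$z{\left(G \right)} = -3 + 2 G \left(44 + G\right)$ ($z{\left(G \right)} = -3 + \left(G + G\right) \left(G + 44\right) = -3 + 2 G \left(44 + G\right)$)
$\frac{1}{r{\left(I{\left(17 \right)} \right)} + \sqrt{-23585 + z{\left(U{\left(J,Y \right)} \right)}}} = \frac{1}{148 + \sqrt{-23585 + \left(-3 + 2 \cdot 4^{2} + 88 \cdot 4\right)}} = \frac{1}{148 + \sqrt{-23585 + \left(-3 + 2 \cdot 16 + 352\right)}} = \frac{1}{148 + \sqrt{-23585 + \left(-3 + 32 + 352\right)}} = \frac{1}{148 + \sqrt{-23585 + 381}} = \frac{1}{148 + \sqrt{-23204}} = \frac{1}{148 + 2 i \sqrt{5801}}$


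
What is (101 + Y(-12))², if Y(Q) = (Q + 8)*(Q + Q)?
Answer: 38809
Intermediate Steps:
Y(Q) = 2*Q*(8 + Q) (Y(Q) = (8 + Q)*(2*Q) = 2*Q*(8 + Q))
(101 + Y(-12))² = (101 + 2*(-12)*(8 - 12))² = (101 + 2*(-12)*(-4))² = (101 + 96)² = 197² = 38809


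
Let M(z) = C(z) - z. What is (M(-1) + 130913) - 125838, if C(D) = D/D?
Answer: 5077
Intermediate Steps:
C(D) = 1
M(z) = 1 - z
(M(-1) + 130913) - 125838 = ((1 - 1*(-1)) + 130913) - 125838 = ((1 + 1) + 130913) - 125838 = (2 + 130913) - 125838 = 130915 - 125838 = 5077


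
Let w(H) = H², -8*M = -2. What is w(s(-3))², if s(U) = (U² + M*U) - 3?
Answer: 194481/256 ≈ 759.69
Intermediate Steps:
M = ¼ (M = -⅛*(-2) = ¼ ≈ 0.25000)
s(U) = -3 + U² + U/4 (s(U) = (U² + U/4) - 3 = -3 + U² + U/4)
w(s(-3))² = ((-3 + (-3)² + (¼)*(-3))²)² = ((-3 + 9 - ¾)²)² = ((21/4)²)² = (441/16)² = 194481/256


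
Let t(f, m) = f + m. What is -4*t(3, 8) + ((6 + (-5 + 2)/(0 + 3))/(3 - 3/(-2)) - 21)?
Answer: -575/9 ≈ -63.889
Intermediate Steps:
-4*t(3, 8) + ((6 + (-5 + 2)/(0 + 3))/(3 - 3/(-2)) - 21) = -4*(3 + 8) + ((6 + (-5 + 2)/(0 + 3))/(3 - 3/(-2)) - 21) = -4*11 + ((6 - 3/3)/(3 - 3*(-1/2)) - 21) = -44 + ((6 - 3*1/3)/(3 + 3/2) - 21) = -44 + ((6 - 1)/(9/2) - 21) = -44 + (5*(2/9) - 21) = -44 + (10/9 - 21) = -44 - 179/9 = -575/9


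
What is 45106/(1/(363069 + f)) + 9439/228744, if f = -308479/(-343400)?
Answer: 160799455658335895857/9818836200 ≈ 1.6377e+10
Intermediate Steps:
f = 308479/343400 (f = -308479*(-1/343400) = 308479/343400 ≈ 0.89831)
45106/(1/(363069 + f)) + 9439/228744 = 45106/(1/(363069 + 308479/343400)) + 9439/228744 = 45106/(1/(124678203079/343400)) + 9439*(1/228744) = 45106/(343400/124678203079) + 9439/228744 = 45106*(124678203079/343400) + 9439/228744 = 2811867514040687/171700 + 9439/228744 = 160799455658335895857/9818836200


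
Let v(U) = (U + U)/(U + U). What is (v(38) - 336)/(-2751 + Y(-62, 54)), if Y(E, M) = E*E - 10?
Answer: -335/1083 ≈ -0.30933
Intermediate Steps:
Y(E, M) = -10 + E**2 (Y(E, M) = E**2 - 10 = -10 + E**2)
v(U) = 1 (v(U) = (2*U)/((2*U)) = (2*U)*(1/(2*U)) = 1)
(v(38) - 336)/(-2751 + Y(-62, 54)) = (1 - 336)/(-2751 + (-10 + (-62)**2)) = -335/(-2751 + (-10 + 3844)) = -335/(-2751 + 3834) = -335/1083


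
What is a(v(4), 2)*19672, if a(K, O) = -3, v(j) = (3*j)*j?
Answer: -59016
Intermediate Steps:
v(j) = 3*j**2
a(v(4), 2)*19672 = -3*19672 = -59016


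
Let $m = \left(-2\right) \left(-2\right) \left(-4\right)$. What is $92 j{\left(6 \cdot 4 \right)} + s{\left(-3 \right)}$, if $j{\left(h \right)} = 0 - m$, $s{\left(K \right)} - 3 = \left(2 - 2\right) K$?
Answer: $1475$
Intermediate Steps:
$s{\left(K \right)} = 3$ ($s{\left(K \right)} = 3 + \left(2 - 2\right) K = 3 + 0 K = 3 + 0 = 3$)
$m = -16$ ($m = 4 \left(-4\right) = -16$)
$j{\left(h \right)} = 16$ ($j{\left(h \right)} = 0 - -16 = 0 + 16 = 16$)
$92 j{\left(6 \cdot 4 \right)} + s{\left(-3 \right)} = 92 \cdot 16 + 3 = 1472 + 3 = 1475$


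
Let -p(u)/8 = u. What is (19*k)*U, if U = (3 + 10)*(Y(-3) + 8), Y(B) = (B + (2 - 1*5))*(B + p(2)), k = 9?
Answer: 271206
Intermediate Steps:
p(u) = -8*u
Y(B) = (-16 + B)*(-3 + B) (Y(B) = (B + (2 - 1*5))*(B - 8*2) = (B + (2 - 5))*(B - 16) = (B - 3)*(-16 + B) = (-3 + B)*(-16 + B) = (-16 + B)*(-3 + B))
U = 1586 (U = (3 + 10)*((48 + (-3)**2 - 19*(-3)) + 8) = 13*((48 + 9 + 57) + 8) = 13*(114 + 8) = 13*122 = 1586)
(19*k)*U = (19*9)*1586 = 171*1586 = 271206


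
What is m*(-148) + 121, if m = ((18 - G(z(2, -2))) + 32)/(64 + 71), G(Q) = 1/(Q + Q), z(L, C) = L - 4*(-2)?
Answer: 1656/25 ≈ 66.240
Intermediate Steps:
z(L, C) = 8 + L (z(L, C) = L + 8 = 8 + L)
G(Q) = 1/(2*Q)
m = 37/100 (m = ((18 - 1/(2*(8 + 2))) + 32)/(64 + 71) = ((18 - 1/(2*10)) + 32)/135 = ((18 - 1/(2*10)) + 32)*(1/135) = ((18 - 1*1/20) + 32)*(1/135) = ((18 - 1/20) + 32)*(1/135) = (359/20 + 32)*(1/135) = (999/20)*(1/135) = 37/100 ≈ 0.37000)
m*(-148) + 121 = (37/100)*(-148) + 121 = -1369/25 + 121 = 1656/25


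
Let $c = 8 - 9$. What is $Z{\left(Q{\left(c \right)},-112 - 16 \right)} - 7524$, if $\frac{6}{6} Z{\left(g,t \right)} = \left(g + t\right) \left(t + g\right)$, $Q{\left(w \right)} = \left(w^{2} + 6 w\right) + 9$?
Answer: $7852$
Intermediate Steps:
$c = -1$ ($c = 8 - 9 = -1$)
$Q{\left(w \right)} = 9 + w^{2} + 6 w$
$Z{\left(g,t \right)} = \left(g + t\right)^{2}$ ($Z{\left(g,t \right)} = \left(g + t\right) \left(t + g\right) = \left(g + t\right) \left(g + t\right) = \left(g + t\right)^{2}$)
$Z{\left(Q{\left(c \right)},-112 - 16 \right)} - 7524 = \left(\left(9 + \left(-1\right)^{2} + 6 \left(-1\right)\right) - 128\right)^{2} - 7524 = \left(\left(9 + 1 - 6\right) - 128\right)^{2} - 7524 = \left(4 - 128\right)^{2} - 7524 = \left(-124\right)^{2} - 7524 = 15376 - 7524 = 7852$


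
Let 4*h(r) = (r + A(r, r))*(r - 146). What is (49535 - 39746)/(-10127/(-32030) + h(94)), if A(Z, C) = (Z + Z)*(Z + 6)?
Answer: -24118590/605174041 ≈ -0.039854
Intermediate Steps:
A(Z, C) = 2*Z*(6 + Z) (A(Z, C) = (2*Z)*(6 + Z) = 2*Z*(6 + Z))
h(r) = (-146 + r)*(r + 2*r*(6 + r))/4 (h(r) = ((r + 2*r*(6 + r))*(r - 146))/4 = ((r + 2*r*(6 + r))*(-146 + r))/4 = ((-146 + r)*(r + 2*r*(6 + r)))/4 = (-146 + r)*(r + 2*r*(6 + r))/4)
(49535 - 39746)/(-10127/(-32030) + h(94)) = (49535 - 39746)/(-10127/(-32030) + (1/4)*94*(-1898 - 279*94 + 2*94**2)) = 9789/(-10127*(-1/32030) + (1/4)*94*(-1898 - 26226 + 2*8836)) = 9789/(10127/32030 + (1/4)*94*(-1898 - 26226 + 17672)) = 9789/(10127/32030 + (1/4)*94*(-10452)) = 9789/(10127/32030 - 245622) = 9789/(-7867262533/32030) = 9789*(-32030/7867262533) = -24118590/605174041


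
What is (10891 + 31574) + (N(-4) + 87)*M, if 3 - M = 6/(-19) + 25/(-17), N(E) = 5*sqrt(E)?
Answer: 13850697/323 + 15460*I/323 ≈ 42881.0 + 47.864*I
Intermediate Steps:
M = 1546/323 (M = 3 - (6/(-19) + 25/(-17)) = 3 - (6*(-1/19) + 25*(-1/17)) = 3 - (-6/19 - 25/17) = 3 - 1*(-577/323) = 3 + 577/323 = 1546/323 ≈ 4.7864)
(10891 + 31574) + (N(-4) + 87)*M = (10891 + 31574) + (5*sqrt(-4) + 87)*(1546/323) = 42465 + (5*(2*I) + 87)*(1546/323) = 42465 + (10*I + 87)*(1546/323) = 42465 + (87 + 10*I)*(1546/323) = 42465 + (134502/323 + 15460*I/323) = 13850697/323 + 15460*I/323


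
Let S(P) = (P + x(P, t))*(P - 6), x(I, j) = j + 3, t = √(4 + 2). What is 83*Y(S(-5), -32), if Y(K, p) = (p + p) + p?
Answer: -7968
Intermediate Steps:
t = √6 ≈ 2.4495
x(I, j) = 3 + j
S(P) = (-6 + P)*(3 + P + √6) (S(P) = (P + (3 + √6))*(P - 6) = (3 + P + √6)*(-6 + P) = (-6 + P)*(3 + P + √6))
Y(K, p) = 3*p (Y(K, p) = 2*p + p = 3*p)
83*Y(S(-5), -32) = 83*(3*(-32)) = 83*(-96) = -7968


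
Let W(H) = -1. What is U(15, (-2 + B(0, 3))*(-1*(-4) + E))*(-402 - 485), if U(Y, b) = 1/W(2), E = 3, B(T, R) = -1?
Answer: 887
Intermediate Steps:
U(Y, b) = -1 (U(Y, b) = 1/(-1) = -1)
U(15, (-2 + B(0, 3))*(-1*(-4) + E))*(-402 - 485) = -(-402 - 485) = -1*(-887) = 887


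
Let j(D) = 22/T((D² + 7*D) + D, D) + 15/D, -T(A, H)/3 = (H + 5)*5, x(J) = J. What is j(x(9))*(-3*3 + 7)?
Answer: -328/105 ≈ -3.1238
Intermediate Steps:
T(A, H) = -75 - 15*H (T(A, H) = -3*(H + 5)*5 = -3*(5 + H)*5 = -3*(25 + 5*H) = -75 - 15*H)
j(D) = 15/D + 22/(-75 - 15*D) (j(D) = 22/(-75 - 15*D) + 15/D = 15/D + 22/(-75 - 15*D))
j(x(9))*(-3*3 + 7) = ((1/15)*(1125 + 203*9)/(9*(5 + 9)))*(-3*3 + 7) = ((1/15)*(⅑)*(1125 + 1827)/14)*(-9 + 7) = ((1/15)*(⅑)*(1/14)*2952)*(-2) = (164/105)*(-2) = -328/105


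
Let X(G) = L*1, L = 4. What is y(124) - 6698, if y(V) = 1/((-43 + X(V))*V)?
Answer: -32391529/4836 ≈ -6698.0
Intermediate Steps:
X(G) = 4 (X(G) = 4*1 = 4)
y(V) = -1/(39*V) (y(V) = 1/((-43 + 4)*V) = 1/((-39)*V) = -1/(39*V))
y(124) - 6698 = -1/39/124 - 6698 = -1/39*1/124 - 6698 = -1/4836 - 6698 = -32391529/4836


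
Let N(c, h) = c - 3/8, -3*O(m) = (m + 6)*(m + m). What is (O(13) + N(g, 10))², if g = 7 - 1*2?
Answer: 14753281/576 ≈ 25613.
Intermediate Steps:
O(m) = -2*m*(6 + m)/3 (O(m) = -(m + 6)*(m + m)/3 = -(6 + m)*2*m/3 = -2*m*(6 + m)/3)
g = 5 (g = 7 - 2 = 5)
N(c, h) = -3/8 + c (N(c, h) = c - 3*⅛ = c - 3/8 = -3/8 + c)
(O(13) + N(g, 10))² = (-⅔*13*(6 + 13) + (-3/8 + 5))² = (-⅔*13*19 + 37/8)² = (-494/3 + 37/8)² = (-3841/24)² = 14753281/576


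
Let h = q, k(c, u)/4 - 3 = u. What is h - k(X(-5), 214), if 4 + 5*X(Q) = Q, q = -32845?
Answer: -33713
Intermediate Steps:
X(Q) = -4/5 + Q/5
k(c, u) = 12 + 4*u
h = -32845
h - k(X(-5), 214) = -32845 - (12 + 4*214) = -32845 - (12 + 856) = -32845 - 1*868 = -32845 - 868 = -33713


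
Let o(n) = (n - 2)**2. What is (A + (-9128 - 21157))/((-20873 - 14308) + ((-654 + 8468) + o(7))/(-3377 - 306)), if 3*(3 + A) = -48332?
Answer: 256329434/194369193 ≈ 1.3188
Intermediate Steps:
A = -48341/3 (A = -3 + (1/3)*(-48332) = -3 - 48332/3 = -48341/3 ≈ -16114.)
o(n) = (-2 + n)**2
(A + (-9128 - 21157))/((-20873 - 14308) + ((-654 + 8468) + o(7))/(-3377 - 306)) = (-48341/3 + (-9128 - 21157))/((-20873 - 14308) + ((-654 + 8468) + (-2 + 7)**2)/(-3377 - 306)) = (-48341/3 - 30285)/(-35181 + (7814 + 5**2)/(-3683)) = -139196/(3*(-35181 + (7814 + 25)*(-1/3683))) = -139196/(3*(-35181 + 7839*(-1/3683))) = -139196/(3*(-35181 - 7839/3683)) = -139196/(3*(-129579462/3683)) = -139196/3*(-3683/129579462) = 256329434/194369193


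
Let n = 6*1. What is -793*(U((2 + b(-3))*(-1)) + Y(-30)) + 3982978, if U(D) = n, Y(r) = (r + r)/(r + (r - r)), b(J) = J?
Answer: 3976634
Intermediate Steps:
n = 6
Y(r) = 2 (Y(r) = (2*r)/(r + 0) = (2*r)/r = 2)
U(D) = 6
-793*(U((2 + b(-3))*(-1)) + Y(-30)) + 3982978 = -793*(6 + 2) + 3982978 = -793*8 + 3982978 = -6344 + 3982978 = 3976634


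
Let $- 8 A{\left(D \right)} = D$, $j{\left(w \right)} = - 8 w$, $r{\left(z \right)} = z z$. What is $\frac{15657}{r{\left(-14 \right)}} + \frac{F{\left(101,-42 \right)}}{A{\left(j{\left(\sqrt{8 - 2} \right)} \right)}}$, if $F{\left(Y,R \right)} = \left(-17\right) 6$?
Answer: $\frac{15657}{196} - 17 \sqrt{6} \approx 38.241$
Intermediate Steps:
$r{\left(z \right)} = z^{2}$
$F{\left(Y,R \right)} = -102$
$A{\left(D \right)} = - \frac{D}{8}$
$\frac{15657}{r{\left(-14 \right)}} + \frac{F{\left(101,-42 \right)}}{A{\left(j{\left(\sqrt{8 - 2} \right)} \right)}} = \frac{15657}{\left(-14\right)^{2}} - \frac{102}{\left(- \frac{1}{8}\right) \left(- 8 \sqrt{8 - 2}\right)} = \frac{15657}{196} - \frac{102}{\left(- \frac{1}{8}\right) \left(- 8 \sqrt{6}\right)} = 15657 \cdot \frac{1}{196} - \frac{102}{\sqrt{6}} = \frac{15657}{196} - 102 \frac{\sqrt{6}}{6} = \frac{15657}{196} - 17 \sqrt{6}$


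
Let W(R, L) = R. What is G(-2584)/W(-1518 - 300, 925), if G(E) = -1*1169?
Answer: 1169/1818 ≈ 0.64301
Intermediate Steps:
G(E) = -1169
G(-2584)/W(-1518 - 300, 925) = -1169/(-1518 - 300) = -1169/(-1818) = -1169*(-1/1818) = 1169/1818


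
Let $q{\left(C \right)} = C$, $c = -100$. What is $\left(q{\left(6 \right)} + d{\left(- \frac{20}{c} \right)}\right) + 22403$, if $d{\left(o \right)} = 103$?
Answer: $22512$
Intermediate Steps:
$\left(q{\left(6 \right)} + d{\left(- \frac{20}{c} \right)}\right) + 22403 = \left(6 + 103\right) + 22403 = 109 + 22403 = 22512$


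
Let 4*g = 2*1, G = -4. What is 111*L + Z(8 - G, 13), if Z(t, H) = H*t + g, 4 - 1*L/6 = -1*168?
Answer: 229417/2 ≈ 1.1471e+5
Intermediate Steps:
g = ½ (g = (2*1)/4 = (¼)*2 = ½ ≈ 0.50000)
L = 1032 (L = 24 - (-6)*168 = 24 - 6*(-168) = 24 + 1008 = 1032)
Z(t, H) = ½ + H*t (Z(t, H) = H*t + ½ = ½ + H*t)
111*L + Z(8 - G, 13) = 111*1032 + (½ + 13*(8 - 1*(-4))) = 114552 + (½ + 13*(8 + 4)) = 114552 + (½ + 13*12) = 114552 + (½ + 156) = 114552 + 313/2 = 229417/2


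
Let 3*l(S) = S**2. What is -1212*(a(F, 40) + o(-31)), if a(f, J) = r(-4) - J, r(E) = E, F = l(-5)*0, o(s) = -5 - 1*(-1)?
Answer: 58176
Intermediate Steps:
o(s) = -4 (o(s) = -5 + 1 = -4)
l(S) = S**2/3
F = 0 (F = ((1/3)*(-5)**2)*0 = ((1/3)*25)*0 = (25/3)*0 = 0)
a(f, J) = -4 - J
-1212*(a(F, 40) + o(-31)) = -1212*((-4 - 1*40) - 4) = -1212*((-4 - 40) - 4) = -1212*(-44 - 4) = -1212*(-48) = 58176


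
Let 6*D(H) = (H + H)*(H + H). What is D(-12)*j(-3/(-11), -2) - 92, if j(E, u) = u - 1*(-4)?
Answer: 100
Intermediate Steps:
j(E, u) = 4 + u (j(E, u) = u + 4 = 4 + u)
D(H) = 2*H**2/3 (D(H) = ((H + H)*(H + H))/6 = ((2*H)*(2*H))/6 = (4*H**2)/6 = 2*H**2/3)
D(-12)*j(-3/(-11), -2) - 92 = ((2/3)*(-12)**2)*(4 - 2) - 92 = ((2/3)*144)*2 - 92 = 96*2 - 92 = 192 - 92 = 100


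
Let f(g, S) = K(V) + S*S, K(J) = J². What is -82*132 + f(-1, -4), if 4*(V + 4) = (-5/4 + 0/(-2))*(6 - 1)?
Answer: -2758927/256 ≈ -10777.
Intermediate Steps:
V = -89/16 (V = -4 + ((-5/4 + 0/(-2))*(6 - 1))/4 = -4 + ((-5*¼ + 0*(-½))*5)/4 = -4 + ((-5/4 + 0)*5)/4 = -4 + (-5/4*5)/4 = -4 + (¼)*(-25/4) = -4 - 25/16 = -89/16 ≈ -5.5625)
f(g, S) = 7921/256 + S² (f(g, S) = (-89/16)² + S*S = 7921/256 + S²)
-82*132 + f(-1, -4) = -82*132 + (7921/256 + (-4)²) = -10824 + (7921/256 + 16) = -10824 + 12017/256 = -2758927/256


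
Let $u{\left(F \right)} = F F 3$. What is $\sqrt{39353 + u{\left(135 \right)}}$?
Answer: $2 \sqrt{23507} \approx 306.64$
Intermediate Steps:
$u{\left(F \right)} = 3 F^{2}$ ($u{\left(F \right)} = F^{2} \cdot 3 = 3 F^{2}$)
$\sqrt{39353 + u{\left(135 \right)}} = \sqrt{39353 + 3 \cdot 135^{2}} = \sqrt{39353 + 3 \cdot 18225} = \sqrt{39353 + 54675} = \sqrt{94028} = 2 \sqrt{23507}$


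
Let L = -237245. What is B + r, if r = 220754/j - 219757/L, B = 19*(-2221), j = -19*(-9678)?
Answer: -920421091786753/21812542545 ≈ -42197.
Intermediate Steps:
j = 183882
B = -42199
r = 46391069702/21812542545 (r = 220754/183882 - 219757/(-237245) = 220754*(1/183882) - 219757*(-1/237245) = 110377/91941 + 219757/237245 = 46391069702/21812542545 ≈ 2.1268)
B + r = -42199 + 46391069702/21812542545 = -920421091786753/21812542545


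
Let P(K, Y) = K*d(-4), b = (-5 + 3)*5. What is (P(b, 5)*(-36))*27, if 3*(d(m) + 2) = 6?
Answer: 0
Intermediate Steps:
d(m) = 0 (d(m) = -2 + (⅓)*6 = -2 + 2 = 0)
b = -10 (b = -2*5 = -10)
P(K, Y) = 0 (P(K, Y) = K*0 = 0)
(P(b, 5)*(-36))*27 = (0*(-36))*27 = 0*27 = 0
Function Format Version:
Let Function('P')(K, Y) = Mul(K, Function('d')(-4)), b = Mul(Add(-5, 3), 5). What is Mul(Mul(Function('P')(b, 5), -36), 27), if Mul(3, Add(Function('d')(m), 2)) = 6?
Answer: 0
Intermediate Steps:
Function('d')(m) = 0 (Function('d')(m) = Add(-2, Mul(Rational(1, 3), 6)) = Add(-2, 2) = 0)
b = -10 (b = Mul(-2, 5) = -10)
Function('P')(K, Y) = 0 (Function('P')(K, Y) = Mul(K, 0) = 0)
Mul(Mul(Function('P')(b, 5), -36), 27) = Mul(Mul(0, -36), 27) = Mul(0, 27) = 0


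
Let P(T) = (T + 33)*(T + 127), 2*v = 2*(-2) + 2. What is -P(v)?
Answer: -4032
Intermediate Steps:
v = -1 (v = (2*(-2) + 2)/2 = (-4 + 2)/2 = (½)*(-2) = -1)
P(T) = (33 + T)*(127 + T)
-P(v) = -(4191 + (-1)² + 160*(-1)) = -(4191 + 1 - 160) = -1*4032 = -4032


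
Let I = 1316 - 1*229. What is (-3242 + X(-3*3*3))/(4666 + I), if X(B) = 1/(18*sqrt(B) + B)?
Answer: -1137943/2019303 - 2*I*sqrt(3)/2019303 ≈ -0.56353 - 1.7155e-6*I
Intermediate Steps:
I = 1087 (I = 1316 - 229 = 1087)
X(B) = 1/(B + 18*sqrt(B))
(-3242 + X(-3*3*3))/(4666 + I) = (-3242 + 1/(-3*3*3 + 18*sqrt(-3*3*3)))/(4666 + 1087) = (-3242 + 1/(-9*3 + 18*sqrt(-9*3)))/5753 = (-3242 + 1/(-27 + 18*sqrt(-27)))*(1/5753) = (-3242 + 1/(-27 + 18*(3*I*sqrt(3))))*(1/5753) = (-3242 + 1/(-27 + 54*I*sqrt(3)))*(1/5753) = -3242/5753 + 1/(5753*(-27 + 54*I*sqrt(3)))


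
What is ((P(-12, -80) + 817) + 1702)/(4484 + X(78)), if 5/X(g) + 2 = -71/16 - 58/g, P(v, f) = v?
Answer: 11233867/20089684 ≈ 0.55919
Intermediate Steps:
X(g) = 5/(-103/16 - 58/g) (X(g) = 5/(-2 + (-71/16 - 58/g)) = 5/(-103/16 - 58/g))
((P(-12, -80) + 817) + 1702)/(4484 + X(78)) = ((-12 + 817) + 1702)/(4484 - 80*78/(928 + 103*78)) = (805 + 1702)/(4484 - 80*78/(928 + 8034)) = 2507/(4484 - 80*78/8962) = 2507/(4484 - 80*78*1/8962) = 2507/(4484 - 3120/4481) = 2507/(20089684/4481) = 2507*(4481/20089684) = 11233867/20089684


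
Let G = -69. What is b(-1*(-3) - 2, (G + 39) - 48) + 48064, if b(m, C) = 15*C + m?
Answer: 46895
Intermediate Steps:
b(m, C) = m + 15*C
b(-1*(-3) - 2, (G + 39) - 48) + 48064 = ((-1*(-3) - 2) + 15*((-69 + 39) - 48)) + 48064 = ((3 - 2) + 15*(-30 - 48)) + 48064 = (1 + 15*(-78)) + 48064 = (1 - 1170) + 48064 = -1169 + 48064 = 46895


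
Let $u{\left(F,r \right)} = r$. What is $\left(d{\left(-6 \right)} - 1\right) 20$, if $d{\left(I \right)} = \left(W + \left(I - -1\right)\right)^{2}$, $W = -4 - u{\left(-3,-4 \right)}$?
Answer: $480$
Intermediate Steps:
$W = 0$ ($W = -4 - -4 = -4 + 4 = 0$)
$d{\left(I \right)} = \left(1 + I\right)^{2}$ ($d{\left(I \right)} = \left(0 + \left(I - -1\right)\right)^{2} = \left(0 + \left(I + 1\right)\right)^{2} = \left(0 + \left(1 + I\right)\right)^{2} = \left(1 + I\right)^{2}$)
$\left(d{\left(-6 \right)} - 1\right) 20 = \left(\left(1 - 6\right)^{2} - 1\right) 20 = \left(\left(-5\right)^{2} - 1\right) 20 = \left(25 - 1\right) 20 = 24 \cdot 20 = 480$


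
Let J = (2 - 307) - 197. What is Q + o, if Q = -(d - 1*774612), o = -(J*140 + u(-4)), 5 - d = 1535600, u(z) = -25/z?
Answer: 9521923/4 ≈ 2.3805e+6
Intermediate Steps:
d = -1535595 (d = 5 - 1*1535600 = 5 - 1535600 = -1535595)
J = -502 (J = -305 - 197 = -502)
o = 281095/4 (o = -(-502*140 - 25/(-4)) = -(-70280 - 25*(-¼)) = -(-70280 + 25/4) = -1*(-281095/4) = 281095/4 ≈ 70274.)
Q = 2310207 (Q = -(-1535595 - 1*774612) = -(-1535595 - 774612) = -1*(-2310207) = 2310207)
Q + o = 2310207 + 281095/4 = 9521923/4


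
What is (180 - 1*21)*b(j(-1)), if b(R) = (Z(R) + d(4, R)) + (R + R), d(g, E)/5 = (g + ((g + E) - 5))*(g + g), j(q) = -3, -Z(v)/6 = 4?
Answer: -4770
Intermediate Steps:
Z(v) = -24 (Z(v) = -6*4 = -24)
d(g, E) = 10*g*(-5 + E + 2*g) (d(g, E) = 5*((g + ((g + E) - 5))*(g + g)) = 5*((g + ((E + g) - 5))*(2*g)) = 5*((g + (-5 + E + g))*(2*g)) = 5*((-5 + E + 2*g)*(2*g)) = 5*(2*g*(-5 + E + 2*g)) = 10*g*(-5 + E + 2*g))
b(R) = 96 + 42*R (b(R) = (-24 + 10*4*(-5 + R + 2*4)) + (R + R) = (-24 + 10*4*(-5 + R + 8)) + 2*R = (-24 + 10*4*(3 + R)) + 2*R = (-24 + (120 + 40*R)) + 2*R = (96 + 40*R) + 2*R = 96 + 42*R)
(180 - 1*21)*b(j(-1)) = (180 - 1*21)*(96 + 42*(-3)) = (180 - 21)*(96 - 126) = 159*(-30) = -4770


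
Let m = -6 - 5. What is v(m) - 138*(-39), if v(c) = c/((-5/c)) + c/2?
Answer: 53523/10 ≈ 5352.3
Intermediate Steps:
m = -11
v(c) = c/2 - c²/5 (v(c) = c*(-c/5) + c*(½) = -c²/5 + c/2 = c/2 - c²/5)
v(m) - 138*(-39) = (⅒)*(-11)*(5 - 2*(-11)) - 138*(-39) = (⅒)*(-11)*(5 + 22) + 5382 = (⅒)*(-11)*27 + 5382 = -297/10 + 5382 = 53523/10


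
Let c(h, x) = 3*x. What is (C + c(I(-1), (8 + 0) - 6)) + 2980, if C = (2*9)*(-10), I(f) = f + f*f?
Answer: 2806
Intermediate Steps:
I(f) = f + f²
C = -180 (C = 18*(-10) = -180)
(C + c(I(-1), (8 + 0) - 6)) + 2980 = (-180 + 3*((8 + 0) - 6)) + 2980 = (-180 + 3*(8 - 6)) + 2980 = (-180 + 3*2) + 2980 = (-180 + 6) + 2980 = -174 + 2980 = 2806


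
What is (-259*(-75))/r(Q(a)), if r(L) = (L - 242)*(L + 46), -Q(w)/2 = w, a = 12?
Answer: -2775/836 ≈ -3.3194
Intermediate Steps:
Q(w) = -2*w
r(L) = (-242 + L)*(46 + L)
(-259*(-75))/r(Q(a)) = (-259*(-75))/(-11132 + (-2*12)**2 - (-392)*12) = 19425/(-11132 + (-24)**2 - 196*(-24)) = 19425/(-11132 + 576 + 4704) = 19425/(-5852) = 19425*(-1/5852) = -2775/836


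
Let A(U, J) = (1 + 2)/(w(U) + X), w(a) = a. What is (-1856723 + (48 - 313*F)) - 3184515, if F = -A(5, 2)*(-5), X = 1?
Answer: -10083945/2 ≈ -5.0420e+6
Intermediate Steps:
A(U, J) = 3/(1 + U) (A(U, J) = (1 + 2)/(U + 1) = 3/(1 + U))
F = 5/2 (F = -3/(1 + 5)*(-5) = -3/6*(-5) = -1*1/2*(-5) = -1/2*(-5) = 5/2 ≈ 2.5000)
(-1856723 + (48 - 313*F)) - 3184515 = (-1856723 + (48 - 313*5/2)) - 3184515 = (-1856723 + (48 - 1565/2)) - 3184515 = (-1856723 - 1469/2) - 3184515 = -3714915/2 - 3184515 = -10083945/2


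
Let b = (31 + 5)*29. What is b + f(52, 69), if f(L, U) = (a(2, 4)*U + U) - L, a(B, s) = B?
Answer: 1199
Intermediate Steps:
f(L, U) = -L + 3*U (f(L, U) = (2*U + U) - L = 3*U - L = -L + 3*U)
b = 1044 (b = 36*29 = 1044)
b + f(52, 69) = 1044 + (-1*52 + 3*69) = 1044 + (-52 + 207) = 1044 + 155 = 1199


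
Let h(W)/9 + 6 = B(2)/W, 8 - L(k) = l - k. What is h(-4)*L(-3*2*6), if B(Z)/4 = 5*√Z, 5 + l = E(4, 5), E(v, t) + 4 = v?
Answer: 1242 + 1035*√2 ≈ 2705.7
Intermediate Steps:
E(v, t) = -4 + v
l = -5 (l = -5 + (-4 + 4) = -5 + 0 = -5)
B(Z) = 20*√Z (B(Z) = 4*(5*√Z) = 20*√Z)
L(k) = 13 + k (L(k) = 8 - (-5 - k) = 8 + (5 + k) = 13 + k)
h(W) = -54 + 180*√2/W (h(W) = -54 + 9*((20*√2)/W) = -54 + 9*(20*√2/W) = -54 + 180*√2/W)
h(-4)*L(-3*2*6) = (-54 + 180*√2/(-4))*(13 - 3*2*6) = (-54 + 180*√2*(-¼))*(13 - 6*6) = (-54 - 45*√2)*(13 - 36) = (-54 - 45*√2)*(-23) = 1242 + 1035*√2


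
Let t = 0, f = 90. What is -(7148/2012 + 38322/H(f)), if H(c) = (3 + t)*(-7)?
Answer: 6412813/3521 ≈ 1821.3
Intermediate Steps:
H(c) = -21 (H(c) = (3 + 0)*(-7) = 3*(-7) = -21)
-(7148/2012 + 38322/H(f)) = -(7148/2012 + 38322/(-21)) = -(7148*(1/2012) + 38322*(-1/21)) = -(1787/503 - 12774/7) = -1*(-6412813/3521) = 6412813/3521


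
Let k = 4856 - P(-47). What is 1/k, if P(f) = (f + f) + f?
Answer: 1/4997 ≈ 0.00020012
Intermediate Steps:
P(f) = 3*f (P(f) = 2*f + f = 3*f)
k = 4997 (k = 4856 - 3*(-47) = 4856 - 1*(-141) = 4856 + 141 = 4997)
1/k = 1/4997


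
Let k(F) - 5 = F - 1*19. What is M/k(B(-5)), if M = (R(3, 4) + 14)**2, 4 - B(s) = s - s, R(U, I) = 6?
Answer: -40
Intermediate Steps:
B(s) = 4 (B(s) = 4 - (s - s) = 4 - 1*0 = 4 + 0 = 4)
k(F) = -14 + F (k(F) = 5 + (F - 1*19) = 5 + (F - 19) = 5 + (-19 + F) = -14 + F)
M = 400 (M = (6 + 14)**2 = 20**2 = 400)
M/k(B(-5)) = 400/(-14 + 4) = 400/(-10) = 400*(-1/10) = -40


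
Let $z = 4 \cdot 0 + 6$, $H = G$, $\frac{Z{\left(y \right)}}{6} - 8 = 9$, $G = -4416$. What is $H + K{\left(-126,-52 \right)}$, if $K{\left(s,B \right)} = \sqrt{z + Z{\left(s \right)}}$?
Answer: $-4416 + 6 \sqrt{3} \approx -4405.6$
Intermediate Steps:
$Z{\left(y \right)} = 102$ ($Z{\left(y \right)} = 48 + 6 \cdot 9 = 48 + 54 = 102$)
$H = -4416$
$z = 6$ ($z = 0 + 6 = 6$)
$K{\left(s,B \right)} = 6 \sqrt{3}$ ($K{\left(s,B \right)} = \sqrt{6 + 102} = \sqrt{108} = 6 \sqrt{3}$)
$H + K{\left(-126,-52 \right)} = -4416 + 6 \sqrt{3}$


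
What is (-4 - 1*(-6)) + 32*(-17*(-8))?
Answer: 4354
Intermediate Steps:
(-4 - 1*(-6)) + 32*(-17*(-8)) = (-4 + 6) + 32*136 = 2 + 4352 = 4354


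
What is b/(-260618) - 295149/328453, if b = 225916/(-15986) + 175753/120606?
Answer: -74148256794692987149/82519458139326939132 ≈ -0.89855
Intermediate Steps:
b = -12218618819/964003758 (b = 225916*(-1/15986) + 175753*(1/120606) = -112958/7993 + 175753/120606 = -12218618819/964003758 ≈ -12.675)
b/(-260618) - 295149/328453 = -12218618819/964003758/(-260618) - 295149/328453 = -12218618819/964003758*(-1/260618) - 295149*1/328453 = 12218618819/251236731402444 - 295149/328453 = -74148256794692987149/82519458139326939132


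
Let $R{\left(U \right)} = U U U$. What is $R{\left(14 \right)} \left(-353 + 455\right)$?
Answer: $279888$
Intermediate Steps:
$R{\left(U \right)} = U^{3}$ ($R{\left(U \right)} = U^{2} U = U^{3}$)
$R{\left(14 \right)} \left(-353 + 455\right) = 14^{3} \left(-353 + 455\right) = 2744 \cdot 102 = 279888$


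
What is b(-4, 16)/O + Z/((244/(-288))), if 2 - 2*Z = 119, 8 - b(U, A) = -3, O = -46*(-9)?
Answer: 1744439/25254 ≈ 69.076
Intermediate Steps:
O = 414
b(U, A) = 11 (b(U, A) = 8 - 1*(-3) = 8 + 3 = 11)
Z = -117/2 (Z = 1 - ½*119 = 1 - 119/2 = -117/2 ≈ -58.500)
b(-4, 16)/O + Z/((244/(-288))) = 11/414 - 117/(2*(244/(-288))) = 11*(1/414) - 117/(2*(244*(-1/288))) = 11/414 - 117/(2*(-61/72)) = 11/414 - 117/2*(-72/61) = 11/414 + 4212/61 = 1744439/25254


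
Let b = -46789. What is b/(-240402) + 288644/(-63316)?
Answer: -16607025641/3805323258 ≈ -4.3642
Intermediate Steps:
b/(-240402) + 288644/(-63316) = -46789/(-240402) + 288644/(-63316) = -46789*(-1/240402) + 288644*(-1/63316) = 46789/240402 - 72161/15829 = -16607025641/3805323258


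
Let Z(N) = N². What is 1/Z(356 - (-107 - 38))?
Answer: 1/251001 ≈ 3.9840e-6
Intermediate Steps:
1/Z(356 - (-107 - 38)) = 1/((356 - (-107 - 38))²) = 1/((356 - 1*(-145))²) = 1/((356 + 145)²) = 1/(501²) = 1/251001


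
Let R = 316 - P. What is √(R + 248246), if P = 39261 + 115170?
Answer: 3*√10459 ≈ 306.81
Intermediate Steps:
P = 154431
R = -154115 (R = 316 - 1*154431 = 316 - 154431 = -154115)
√(R + 248246) = √(-154115 + 248246) = √94131 = 3*√10459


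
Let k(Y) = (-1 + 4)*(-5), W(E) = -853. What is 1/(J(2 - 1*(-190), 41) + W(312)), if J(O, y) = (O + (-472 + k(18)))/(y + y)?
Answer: -82/70241 ≈ -0.0011674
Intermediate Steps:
k(Y) = -15 (k(Y) = 3*(-5) = -15)
J(O, y) = (-487 + O)/(2*y) (J(O, y) = (O + (-472 - 15))/(y + y) = (O - 487)/((2*y)) = (-487 + O)*(1/(2*y)) = (-487 + O)/(2*y))
1/(J(2 - 1*(-190), 41) + W(312)) = 1/((1/2)*(-487 + (2 - 1*(-190)))/41 - 853) = 1/((1/2)*(1/41)*(-487 + (2 + 190)) - 853) = 1/((1/2)*(1/41)*(-487 + 192) - 853) = 1/((1/2)*(1/41)*(-295) - 853) = 1/(-295/82 - 853) = 1/(-70241/82) = -82/70241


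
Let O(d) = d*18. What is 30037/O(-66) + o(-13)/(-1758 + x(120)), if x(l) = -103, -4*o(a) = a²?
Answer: -13962166/552717 ≈ -25.261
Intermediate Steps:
o(a) = -a²/4
O(d) = 18*d
30037/O(-66) + o(-13)/(-1758 + x(120)) = 30037/((18*(-66))) + (-¼*(-13)²)/(-1758 - 103) = 30037/(-1188) - ¼*169/(-1861) = 30037*(-1/1188) - 169/4*(-1/1861) = -30037/1188 + 169/7444 = -13962166/552717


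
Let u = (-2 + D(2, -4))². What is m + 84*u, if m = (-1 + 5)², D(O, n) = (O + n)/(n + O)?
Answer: 100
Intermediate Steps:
D(O, n) = 1 (D(O, n) = (O + n)/(O + n) = 1)
m = 16 (m = 4² = 16)
u = 1 (u = (-2 + 1)² = (-1)² = 1)
m + 84*u = 16 + 84*1 = 16 + 84 = 100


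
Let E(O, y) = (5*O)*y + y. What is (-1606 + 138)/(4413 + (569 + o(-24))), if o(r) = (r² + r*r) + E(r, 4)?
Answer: -734/2829 ≈ -0.25946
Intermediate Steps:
E(O, y) = y + 5*O*y (E(O, y) = 5*O*y + y = y + 5*O*y)
o(r) = 4 + 2*r² + 20*r (o(r) = (r² + r*r) + 4*(1 + 5*r) = (r² + r²) + (4 + 20*r) = 2*r² + (4 + 20*r) = 4 + 2*r² + 20*r)
(-1606 + 138)/(4413 + (569 + o(-24))) = (-1606 + 138)/(4413 + (569 + (4 + 2*(-24)² + 20*(-24)))) = -1468/(4413 + (569 + (4 + 2*576 - 480))) = -1468/(4413 + (569 + (4 + 1152 - 480))) = -1468/(4413 + (569 + 676)) = -1468/(4413 + 1245) = -1468/5658 = -1468*1/5658 = -734/2829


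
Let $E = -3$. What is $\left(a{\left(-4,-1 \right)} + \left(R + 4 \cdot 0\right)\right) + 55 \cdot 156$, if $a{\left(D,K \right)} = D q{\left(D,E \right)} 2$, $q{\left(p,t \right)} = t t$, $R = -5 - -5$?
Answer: $8508$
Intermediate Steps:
$R = 0$ ($R = -5 + 5 = 0$)
$q{\left(p,t \right)} = t^{2}$
$a{\left(D,K \right)} = 18 D$ ($a{\left(D,K \right)} = D \left(-3\right)^{2} \cdot 2 = D 9 \cdot 2 = 9 D 2 = 18 D$)
$\left(a{\left(-4,-1 \right)} + \left(R + 4 \cdot 0\right)\right) + 55 \cdot 156 = \left(18 \left(-4\right) + \left(0 + 4 \cdot 0\right)\right) + 55 \cdot 156 = \left(-72 + \left(0 + 0\right)\right) + 8580 = \left(-72 + 0\right) + 8580 = -72 + 8580 = 8508$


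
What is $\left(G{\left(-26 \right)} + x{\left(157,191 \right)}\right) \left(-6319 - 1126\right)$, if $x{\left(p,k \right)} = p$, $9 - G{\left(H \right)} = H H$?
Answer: $3796950$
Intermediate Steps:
$G{\left(H \right)} = 9 - H^{2}$ ($G{\left(H \right)} = 9 - H H = 9 - H^{2}$)
$\left(G{\left(-26 \right)} + x{\left(157,191 \right)}\right) \left(-6319 - 1126\right) = \left(\left(9 - \left(-26\right)^{2}\right) + 157\right) \left(-6319 - 1126\right) = \left(\left(9 - 676\right) + 157\right) \left(-7445\right) = \left(-667 + 157\right) \left(-7445\right) = \left(-510\right) \left(-7445\right) = 3796950$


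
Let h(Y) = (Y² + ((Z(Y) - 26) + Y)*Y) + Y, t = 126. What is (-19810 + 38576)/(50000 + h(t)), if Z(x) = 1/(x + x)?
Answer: 37532/157205 ≈ 0.23875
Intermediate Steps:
Z(x) = 1/(2*x)
h(Y) = Y + Y² + Y*(-26 + Y + 1/(2*Y)) (h(Y) = (Y² + ((1/(2*Y) - 26) + Y)*Y) + Y = (Y² + ((-26 + 1/(2*Y)) + Y)*Y) + Y = (Y² + (-26 + Y + 1/(2*Y))*Y) + Y = (Y² + Y*(-26 + Y + 1/(2*Y))) + Y = Y + Y² + Y*(-26 + Y + 1/(2*Y)))
(-19810 + 38576)/(50000 + h(t)) = (-19810 + 38576)/(50000 + (½ + 126*(-25 + 2*126))) = 18766/(50000 + (½ + 126*(-25 + 252))) = 18766/(50000 + (½ + 126*227)) = 18766/(50000 + (½ + 28602)) = 18766/(50000 + 57205/2) = 18766/(157205/2) = 18766*(2/157205) = 37532/157205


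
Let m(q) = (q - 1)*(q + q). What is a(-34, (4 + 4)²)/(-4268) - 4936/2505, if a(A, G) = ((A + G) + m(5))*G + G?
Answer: -8112392/2672835 ≈ -3.0351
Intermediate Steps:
m(q) = 2*q*(-1 + q) (m(q) = (-1 + q)*(2*q) = 2*q*(-1 + q))
a(A, G) = G + G*(40 + A + G) (a(A, G) = ((A + G) + 2*5*(-1 + 5))*G + G = ((A + G) + 2*5*4)*G + G = ((A + G) + 40)*G + G = (40 + A + G)*G + G = G*(40 + A + G) + G = G + G*(40 + A + G))
a(-34, (4 + 4)²)/(-4268) - 4936/2505 = ((4 + 4)²*(41 - 34 + (4 + 4)²))/(-4268) - 4936/2505 = (8²*(41 - 34 + 8²))*(-1/4268) - 4936*1/2505 = (64*(41 - 34 + 64))*(-1/4268) - 4936/2505 = (64*71)*(-1/4268) - 4936/2505 = 4544*(-1/4268) - 4936/2505 = -1136/1067 - 4936/2505 = -8112392/2672835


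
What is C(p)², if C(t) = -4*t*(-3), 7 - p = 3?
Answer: 2304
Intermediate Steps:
p = 4 (p = 7 - 1*3 = 7 - 3 = 4)
C(t) = 12*t
C(p)² = (12*4)² = 48² = 2304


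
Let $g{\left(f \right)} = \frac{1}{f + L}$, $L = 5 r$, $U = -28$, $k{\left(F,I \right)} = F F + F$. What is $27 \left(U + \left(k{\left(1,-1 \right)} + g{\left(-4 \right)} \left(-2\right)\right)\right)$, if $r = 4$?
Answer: $- \frac{5643}{8} \approx -705.38$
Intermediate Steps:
$k{\left(F,I \right)} = F + F^{2}$ ($k{\left(F,I \right)} = F^{2} + F = F + F^{2}$)
$L = 20$ ($L = 5 \cdot 4 = 20$)
$g{\left(f \right)} = \frac{1}{20 + f}$ ($g{\left(f \right)} = \frac{1}{f + 20} = \frac{1}{20 + f}$)
$27 \left(U + \left(k{\left(1,-1 \right)} + g{\left(-4 \right)} \left(-2\right)\right)\right) = 27 \left(-28 + \left(1 \left(1 + 1\right) + \frac{1}{20 - 4} \left(-2\right)\right)\right) = 27 \left(-28 + \left(1 \cdot 2 + \frac{1}{16} \left(-2\right)\right)\right) = 27 \left(-28 + \left(2 + \frac{1}{16} \left(-2\right)\right)\right) = 27 \left(-28 + \left(2 - \frac{1}{8}\right)\right) = 27 \left(-28 + \frac{15}{8}\right) = 27 \left(- \frac{209}{8}\right) = - \frac{5643}{8}$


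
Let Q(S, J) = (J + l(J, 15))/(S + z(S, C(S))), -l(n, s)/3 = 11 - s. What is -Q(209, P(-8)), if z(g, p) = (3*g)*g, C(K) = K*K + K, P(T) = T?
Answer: -1/32813 ≈ -3.0476e-5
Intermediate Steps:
l(n, s) = -33 + 3*s (l(n, s) = -3*(11 - s) = -33 + 3*s)
C(K) = K + K**2 (C(K) = K**2 + K = K + K**2)
z(g, p) = 3*g**2
Q(S, J) = (12 + J)/(S + 3*S**2) (Q(S, J) = (J + (-33 + 3*15))/(S + 3*S**2) = (J + (-33 + 45))/(S + 3*S**2) = (J + 12)/(S + 3*S**2) = (12 + J)/(S + 3*S**2))
-Q(209, P(-8)) = -(12 - 8)/(209*(1 + 3*209)) = -4/(209*(1 + 627)) = -4/(209*628) = -1*1/32813 = -1/32813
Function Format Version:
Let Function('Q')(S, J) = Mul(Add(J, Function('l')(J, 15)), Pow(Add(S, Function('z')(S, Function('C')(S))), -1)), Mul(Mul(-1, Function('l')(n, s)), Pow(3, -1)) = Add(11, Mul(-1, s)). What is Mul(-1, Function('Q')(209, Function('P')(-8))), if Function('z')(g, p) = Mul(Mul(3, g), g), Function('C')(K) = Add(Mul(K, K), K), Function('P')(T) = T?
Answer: Rational(-1, 32813) ≈ -3.0476e-5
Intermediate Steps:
Function('l')(n, s) = Add(-33, Mul(3, s)) (Function('l')(n, s) = Mul(-3, Add(11, Mul(-1, s))) = Add(-33, Mul(3, s)))
Function('C')(K) = Add(K, Pow(K, 2)) (Function('C')(K) = Add(Pow(K, 2), K) = Add(K, Pow(K, 2)))
Function('z')(g, p) = Mul(3, Pow(g, 2))
Function('Q')(S, J) = Mul(Pow(Add(S, Mul(3, Pow(S, 2))), -1), Add(12, J)) (Function('Q')(S, J) = Mul(Add(J, Add(-33, Mul(3, 15))), Pow(Add(S, Mul(3, Pow(S, 2))), -1)) = Mul(Add(J, Add(-33, 45)), Pow(Add(S, Mul(3, Pow(S, 2))), -1)) = Mul(Add(J, 12), Pow(Add(S, Mul(3, Pow(S, 2))), -1)) = Mul(Add(12, J), Pow(Add(S, Mul(3, Pow(S, 2))), -1)) = Mul(Pow(Add(S, Mul(3, Pow(S, 2))), -1), Add(12, J)))
Mul(-1, Function('Q')(209, Function('P')(-8))) = Mul(-1, Mul(Pow(209, -1), Pow(Add(1, Mul(3, 209)), -1), Add(12, -8))) = Mul(-1, Mul(Rational(1, 209), Pow(Add(1, 627), -1), 4)) = Mul(-1, Mul(Rational(1, 209), Pow(628, -1), 4)) = Mul(-1, Mul(Rational(1, 209), Rational(1, 628), 4)) = Mul(-1, Rational(1, 32813)) = Rational(-1, 32813)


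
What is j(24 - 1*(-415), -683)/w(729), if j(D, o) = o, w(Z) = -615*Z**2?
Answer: 683/326836215 ≈ 2.0897e-6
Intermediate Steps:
j(24 - 1*(-415), -683)/w(729) = -683/((-615*729**2)) = -683/((-615*531441)) = -683/(-326836215) = -683*(-1/326836215) = 683/326836215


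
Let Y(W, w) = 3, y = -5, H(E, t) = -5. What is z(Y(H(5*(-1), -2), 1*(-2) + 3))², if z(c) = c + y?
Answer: 4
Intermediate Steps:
z(c) = -5 + c (z(c) = c - 5 = -5 + c)
z(Y(H(5*(-1), -2), 1*(-2) + 3))² = (-5 + 3)² = (-2)² = 4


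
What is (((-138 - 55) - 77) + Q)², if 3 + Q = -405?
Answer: 459684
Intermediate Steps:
Q = -408 (Q = -3 - 405 = -408)
(((-138 - 55) - 77) + Q)² = (((-138 - 55) - 77) - 408)² = ((-193 - 77) - 408)² = (-270 - 408)² = (-678)² = 459684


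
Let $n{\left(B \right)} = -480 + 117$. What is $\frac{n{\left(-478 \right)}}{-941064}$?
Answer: $\frac{121}{313688} \approx 0.00038573$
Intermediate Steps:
$n{\left(B \right)} = -363$
$\frac{n{\left(-478 \right)}}{-941064} = - \frac{363}{-941064} = \left(-363\right) \left(- \frac{1}{941064}\right) = \frac{121}{313688}$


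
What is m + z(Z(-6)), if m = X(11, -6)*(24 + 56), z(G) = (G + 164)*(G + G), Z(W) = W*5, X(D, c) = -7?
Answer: -8600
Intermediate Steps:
Z(W) = 5*W
z(G) = 2*G*(164 + G) (z(G) = (164 + G)*(2*G) = 2*G*(164 + G))
m = -560 (m = -7*(24 + 56) = -7*80 = -560)
m + z(Z(-6)) = -560 + 2*(5*(-6))*(164 + 5*(-6)) = -560 + 2*(-30)*(164 - 30) = -560 + 2*(-30)*134 = -560 - 8040 = -8600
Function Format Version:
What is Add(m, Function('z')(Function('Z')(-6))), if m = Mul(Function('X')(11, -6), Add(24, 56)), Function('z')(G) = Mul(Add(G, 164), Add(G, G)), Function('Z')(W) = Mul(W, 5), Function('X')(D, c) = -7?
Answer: -8600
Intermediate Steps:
Function('Z')(W) = Mul(5, W)
Function('z')(G) = Mul(2, G, Add(164, G)) (Function('z')(G) = Mul(Add(164, G), Mul(2, G)) = Mul(2, G, Add(164, G)))
m = -560 (m = Mul(-7, Add(24, 56)) = Mul(-7, 80) = -560)
Add(m, Function('z')(Function('Z')(-6))) = Add(-560, Mul(2, Mul(5, -6), Add(164, Mul(5, -6)))) = Add(-560, Mul(2, -30, Add(164, -30))) = Add(-560, Mul(2, -30, 134)) = Add(-560, -8040) = -8600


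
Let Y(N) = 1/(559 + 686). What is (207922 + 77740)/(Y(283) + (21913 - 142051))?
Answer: -355649190/149571809 ≈ -2.3778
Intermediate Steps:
Y(N) = 1/1245
(207922 + 77740)/(Y(283) + (21913 - 142051)) = (207922 + 77740)/(1/1245 + (21913 - 142051)) = 285662/(1/1245 - 120138) = 285662/(-149571809/1245) = 285662*(-1245/149571809) = -355649190/149571809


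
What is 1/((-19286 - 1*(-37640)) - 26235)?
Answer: -1/7881 ≈ -0.00012689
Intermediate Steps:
1/((-19286 - 1*(-37640)) - 26235) = 1/((-19286 + 37640) - 26235) = 1/(18354 - 26235) = 1/(-7881) = -1/7881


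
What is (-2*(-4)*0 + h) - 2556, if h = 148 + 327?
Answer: -2081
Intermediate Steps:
h = 475
(-2*(-4)*0 + h) - 2556 = (-2*(-4)*0 + 475) - 2556 = (8*0 + 475) - 2556 = (0 + 475) - 2556 = 475 - 2556 = -2081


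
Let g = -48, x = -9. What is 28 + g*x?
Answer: 460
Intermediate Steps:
28 + g*x = 28 - 48*(-9) = 28 + 432 = 460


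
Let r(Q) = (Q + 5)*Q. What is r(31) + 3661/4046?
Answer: 645571/578 ≈ 1116.9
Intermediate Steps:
r(Q) = Q*(5 + Q) (r(Q) = (5 + Q)*Q = Q*(5 + Q))
r(31) + 3661/4046 = 31*(5 + 31) + 3661/4046 = 31*36 + 3661*(1/4046) = 1116 + 523/578 = 645571/578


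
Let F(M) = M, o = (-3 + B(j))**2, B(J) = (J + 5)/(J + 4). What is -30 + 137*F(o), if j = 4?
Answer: 28905/64 ≈ 451.64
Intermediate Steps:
B(J) = (5 + J)/(4 + J)
o = 225/64 (o = (-3 + (5 + 4)/(4 + 4))**2 = (-3 + 9/8)**2 = (-15/8)**2 = 225/64 ≈ 3.5156)
-30 + 137*F(o) = -30 + 137*(225/64) = -30 + 30825/64 = 28905/64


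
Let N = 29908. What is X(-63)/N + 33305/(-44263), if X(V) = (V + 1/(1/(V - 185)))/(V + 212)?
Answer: -148430570853/197248852796 ≈ -0.75250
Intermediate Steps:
X(V) = (-185 + 2*V)/(212 + V) (X(V) = (V + 1/(1/(-185 + V)))/(212 + V) = (V + (-185 + V))/(212 + V) = (-185 + 2*V)/(212 + V))
X(-63)/N + 33305/(-44263) = ((-185 + 2*(-63))/(212 - 63))/29908 + 33305/(-44263) = ((-185 - 126)/149)*(1/29908) + 33305*(-1/44263) = ((1/149)*(-311))*(1/29908) - 33305/44263 = -311/149*1/29908 - 33305/44263 = -311/4456292 - 33305/44263 = -148430570853/197248852796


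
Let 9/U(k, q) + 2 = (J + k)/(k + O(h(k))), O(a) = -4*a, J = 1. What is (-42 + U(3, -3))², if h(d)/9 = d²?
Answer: 901260441/417316 ≈ 2159.7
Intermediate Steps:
h(d) = 9*d²
U(k, q) = 9/(-2 + (1 + k)/(k - 36*k²))
(-42 + U(3, -3))² = (-42 + 9*3*(-1 + 36*3)/(-1 + 3 - 72*3²))² = (-42 + 9*3*(-1 + 108)/(-1 + 3 - 72*9))² = (-42 + 9*3*107/(-1 + 3 - 648))² = (-42 + 9*3*107/(-646))² = (-42 + 9*3*(-1/646)*107)² = (-42 - 2889/646)² = (-30021/646)² = 901260441/417316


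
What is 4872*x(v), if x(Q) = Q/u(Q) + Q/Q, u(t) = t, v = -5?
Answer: 9744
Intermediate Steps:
x(Q) = 2 (x(Q) = Q/Q + Q/Q = 1 + 1 = 2)
4872*x(v) = 4872*2 = 9744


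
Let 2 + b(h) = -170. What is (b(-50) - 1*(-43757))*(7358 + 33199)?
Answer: 1767676845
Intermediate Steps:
b(h) = -172 (b(h) = -2 - 170 = -172)
(b(-50) - 1*(-43757))*(7358 + 33199) = (-172 - 1*(-43757))*(7358 + 33199) = (-172 + 43757)*40557 = 43585*40557 = 1767676845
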